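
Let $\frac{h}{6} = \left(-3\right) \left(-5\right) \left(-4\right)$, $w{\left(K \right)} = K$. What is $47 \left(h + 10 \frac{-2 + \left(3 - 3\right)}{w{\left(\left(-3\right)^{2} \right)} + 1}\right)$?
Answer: $-17014$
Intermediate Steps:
$h = -360$ ($h = 6 \left(-3\right) \left(-5\right) \left(-4\right) = 6 \cdot 15 \left(-4\right) = 6 \left(-60\right) = -360$)
$47 \left(h + 10 \frac{-2 + \left(3 - 3\right)}{w{\left(\left(-3\right)^{2} \right)} + 1}\right) = 47 \left(-360 + 10 \frac{-2 + \left(3 - 3\right)}{\left(-3\right)^{2} + 1}\right) = 47 \left(-360 + 10 \frac{-2 + 0}{9 + 1}\right) = 47 \left(-360 + 10 \left(- \frac{2}{10}\right)\right) = 47 \left(-360 + 10 \left(\left(-2\right) \frac{1}{10}\right)\right) = 47 \left(-360 + 10 \left(- \frac{1}{5}\right)\right) = 47 \left(-360 - 2\right) = 47 \left(-362\right) = -17014$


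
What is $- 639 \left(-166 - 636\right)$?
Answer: $512478$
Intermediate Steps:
$- 639 \left(-166 - 636\right) = \left(-639\right) \left(-802\right) = 512478$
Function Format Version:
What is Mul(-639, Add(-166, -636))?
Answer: 512478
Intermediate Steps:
Mul(-639, Add(-166, -636)) = Mul(-639, -802) = 512478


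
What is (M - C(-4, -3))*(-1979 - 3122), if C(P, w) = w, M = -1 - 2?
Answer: 0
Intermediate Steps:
M = -3
(M - C(-4, -3))*(-1979 - 3122) = (-3 - 1*(-3))*(-1979 - 3122) = (-3 + 3)*(-5101) = 0*(-5101) = 0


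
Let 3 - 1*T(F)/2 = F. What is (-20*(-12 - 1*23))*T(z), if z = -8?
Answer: 15400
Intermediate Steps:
T(F) = 6 - 2*F
(-20*(-12 - 1*23))*T(z) = (-20*(-12 - 1*23))*(6 - 2*(-8)) = (-20*(-12 - 23))*(6 + 16) = -20*(-35)*22 = 700*22 = 15400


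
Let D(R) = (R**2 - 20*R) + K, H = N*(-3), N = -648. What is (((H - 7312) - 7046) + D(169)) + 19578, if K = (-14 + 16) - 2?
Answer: 32345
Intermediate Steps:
H = 1944 (H = -648*(-3) = 1944)
K = 0 (K = 2 - 2 = 0)
D(R) = R**2 - 20*R (D(R) = (R**2 - 20*R) + 0 = R**2 - 20*R)
(((H - 7312) - 7046) + D(169)) + 19578 = (((1944 - 7312) - 7046) + 169*(-20 + 169)) + 19578 = ((-5368 - 7046) + 169*149) + 19578 = (-12414 + 25181) + 19578 = 12767 + 19578 = 32345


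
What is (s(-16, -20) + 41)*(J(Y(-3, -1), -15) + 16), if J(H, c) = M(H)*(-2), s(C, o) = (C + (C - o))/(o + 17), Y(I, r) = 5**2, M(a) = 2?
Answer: 540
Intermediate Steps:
Y(I, r) = 25
s(C, o) = (-o + 2*C)/(17 + o)
J(H, c) = -4 (J(H, c) = 2*(-2) = -4)
(s(-16, -20) + 41)*(J(Y(-3, -1), -15) + 16) = ((-1*(-20) + 2*(-16))/(17 - 20) + 41)*(-4 + 16) = ((20 - 32)/(-3) + 41)*12 = (-1/3*(-12) + 41)*12 = (4 + 41)*12 = 45*12 = 540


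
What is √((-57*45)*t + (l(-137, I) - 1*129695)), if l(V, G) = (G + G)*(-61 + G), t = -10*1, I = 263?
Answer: √2207 ≈ 46.979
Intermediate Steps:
t = -10
l(V, G) = 2*G*(-61 + G) (l(V, G) = (2*G)*(-61 + G) = 2*G*(-61 + G))
√((-57*45)*t + (l(-137, I) - 1*129695)) = √(-57*45*(-10) + (2*263*(-61 + 263) - 1*129695)) = √(-2565*(-10) + (2*263*202 - 129695)) = √(25650 + (106252 - 129695)) = √(25650 - 23443) = √2207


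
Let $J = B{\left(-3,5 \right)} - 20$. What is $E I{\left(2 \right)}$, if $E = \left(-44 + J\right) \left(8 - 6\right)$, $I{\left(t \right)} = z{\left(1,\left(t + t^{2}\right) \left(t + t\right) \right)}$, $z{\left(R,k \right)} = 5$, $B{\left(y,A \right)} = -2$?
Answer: $-660$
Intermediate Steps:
$J = -22$ ($J = -2 - 20 = -22$)
$I{\left(t \right)} = 5$
$E = -132$ ($E = \left(-44 - 22\right) \left(8 - 6\right) = \left(-66\right) 2 = -132$)
$E I{\left(2 \right)} = \left(-132\right) 5 = -660$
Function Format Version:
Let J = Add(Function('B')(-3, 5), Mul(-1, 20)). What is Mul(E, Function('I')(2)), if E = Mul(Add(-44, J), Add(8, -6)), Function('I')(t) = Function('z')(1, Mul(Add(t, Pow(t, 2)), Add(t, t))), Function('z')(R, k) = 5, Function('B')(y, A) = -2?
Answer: -660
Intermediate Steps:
J = -22 (J = Add(-2, Mul(-1, 20)) = Add(-2, -20) = -22)
Function('I')(t) = 5
E = -132 (E = Mul(Add(-44, -22), Add(8, -6)) = Mul(-66, 2) = -132)
Mul(E, Function('I')(2)) = Mul(-132, 5) = -660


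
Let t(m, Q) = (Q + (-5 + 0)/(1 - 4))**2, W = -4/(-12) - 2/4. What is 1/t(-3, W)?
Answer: 4/9 ≈ 0.44444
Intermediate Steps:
W = -1/6 (W = -4*(-1/12) - 2*1/4 = 1/3 - 1/2 = -1/6 ≈ -0.16667)
t(m, Q) = (5/3 + Q)**2 (t(m, Q) = (Q - 5/(-3))**2 = (Q - 5*(-1/3))**2 = (Q + 5/3)**2 = (5/3 + Q)**2)
1/t(-3, W) = 1/((5 + 3*(-1/6))**2/9) = 1/((5 - 1/2)**2/9) = 1/((9/2)**2/9) = 1/((1/9)*(81/4)) = 1/(9/4) = 4/9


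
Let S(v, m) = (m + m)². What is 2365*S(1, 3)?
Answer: 85140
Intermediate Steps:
S(v, m) = 4*m² (S(v, m) = (2*m)² = 4*m²)
2365*S(1, 3) = 2365*(4*3²) = 2365*(4*9) = 2365*36 = 85140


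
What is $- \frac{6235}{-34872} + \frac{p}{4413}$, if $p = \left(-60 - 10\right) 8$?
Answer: $\frac{887415}{17098904} \approx 0.051899$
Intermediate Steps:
$p = -560$ ($p = \left(-70\right) 8 = -560$)
$- \frac{6235}{-34872} + \frac{p}{4413} = - \frac{6235}{-34872} - \frac{560}{4413} = \left(-6235\right) \left(- \frac{1}{34872}\right) - \frac{560}{4413} = \frac{6235}{34872} - \frac{560}{4413} = \frac{887415}{17098904}$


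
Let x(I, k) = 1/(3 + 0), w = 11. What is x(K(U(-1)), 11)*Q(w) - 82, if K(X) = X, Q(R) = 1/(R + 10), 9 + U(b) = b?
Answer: -5165/63 ≈ -81.984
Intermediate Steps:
U(b) = -9 + b
Q(R) = 1/(10 + R)
x(I, k) = ⅓ (x(I, k) = 1/3 = ⅓)
x(K(U(-1)), 11)*Q(w) - 82 = 1/(3*(10 + 11)) - 82 = (⅓)/21 - 82 = (⅓)*(1/21) - 82 = 1/63 - 82 = -5165/63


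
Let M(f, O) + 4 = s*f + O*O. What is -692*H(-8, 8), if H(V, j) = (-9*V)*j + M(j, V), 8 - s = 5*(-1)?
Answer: -512080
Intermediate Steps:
s = 13 (s = 8 - 5*(-1) = 8 - 1*(-5) = 8 + 5 = 13)
M(f, O) = -4 + O**2 + 13*f (M(f, O) = -4 + (13*f + O*O) = -4 + (13*f + O**2) = -4 + (O**2 + 13*f) = -4 + O**2 + 13*f)
H(V, j) = -4 + V**2 + 13*j - 9*V*j (H(V, j) = (-9*V)*j + (-4 + V**2 + 13*j) = -9*V*j + (-4 + V**2 + 13*j) = -4 + V**2 + 13*j - 9*V*j)
-692*H(-8, 8) = -692*(-4 + (-8)**2 + 13*8 - 9*(-8)*8) = -692*(-4 + 64 + 104 + 576) = -692*740 = -512080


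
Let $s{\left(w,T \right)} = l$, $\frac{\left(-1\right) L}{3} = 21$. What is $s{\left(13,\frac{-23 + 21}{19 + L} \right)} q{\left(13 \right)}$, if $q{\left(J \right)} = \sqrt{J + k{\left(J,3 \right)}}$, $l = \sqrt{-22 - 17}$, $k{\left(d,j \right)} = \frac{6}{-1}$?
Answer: $i \sqrt{273} \approx 16.523 i$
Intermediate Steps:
$L = -63$ ($L = \left(-3\right) 21 = -63$)
$k{\left(d,j \right)} = -6$ ($k{\left(d,j \right)} = 6 \left(-1\right) = -6$)
$l = i \sqrt{39}$ ($l = \sqrt{-39} = i \sqrt{39} \approx 6.245 i$)
$q{\left(J \right)} = \sqrt{-6 + J}$ ($q{\left(J \right)} = \sqrt{J - 6} = \sqrt{-6 + J}$)
$s{\left(w,T \right)} = i \sqrt{39}$
$s{\left(13,\frac{-23 + 21}{19 + L} \right)} q{\left(13 \right)} = i \sqrt{39} \sqrt{-6 + 13} = i \sqrt{39} \sqrt{7} = i \sqrt{273}$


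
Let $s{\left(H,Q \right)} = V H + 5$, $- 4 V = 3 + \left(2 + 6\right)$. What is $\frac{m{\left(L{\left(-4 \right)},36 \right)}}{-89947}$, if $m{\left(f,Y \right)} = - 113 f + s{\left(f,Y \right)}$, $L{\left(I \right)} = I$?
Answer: $- \frac{36}{6919} \approx -0.0052031$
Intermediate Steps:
$V = - \frac{11}{4}$ ($V = - \frac{3 + \left(2 + 6\right)}{4} = - \frac{3 + 8}{4} = \left(- \frac{1}{4}\right) 11 = - \frac{11}{4} \approx -2.75$)
$s{\left(H,Q \right)} = 5 - \frac{11 H}{4}$ ($s{\left(H,Q \right)} = - \frac{11 H}{4} + 5 = 5 - \frac{11 H}{4}$)
$m{\left(f,Y \right)} = 5 - \frac{463 f}{4}$ ($m{\left(f,Y \right)} = - 113 f - \left(-5 + \frac{11 f}{4}\right) = 5 - \frac{463 f}{4}$)
$\frac{m{\left(L{\left(-4 \right)},36 \right)}}{-89947} = \frac{5 - -463}{-89947} = \left(5 + 463\right) \left(- \frac{1}{89947}\right) = 468 \left(- \frac{1}{89947}\right) = - \frac{36}{6919}$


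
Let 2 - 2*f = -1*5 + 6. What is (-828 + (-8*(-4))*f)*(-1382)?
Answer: 1122184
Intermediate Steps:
f = ½ (f = 1 - (-1*5 + 6)/2 = 1 - (-5 + 6)/2 = 1 - ½*1 = 1 - ½ = ½ ≈ 0.50000)
(-828 + (-8*(-4))*f)*(-1382) = (-828 - 8*(-4)*(½))*(-1382) = (-828 + 32*(½))*(-1382) = (-828 + 16)*(-1382) = -812*(-1382) = 1122184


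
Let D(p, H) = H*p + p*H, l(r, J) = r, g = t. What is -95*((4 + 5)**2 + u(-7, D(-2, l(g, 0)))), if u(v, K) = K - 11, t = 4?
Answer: -5130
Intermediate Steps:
g = 4
D(p, H) = 2*H*p (D(p, H) = H*p + H*p = 2*H*p)
u(v, K) = -11 + K
-95*((4 + 5)**2 + u(-7, D(-2, l(g, 0)))) = -95*((4 + 5)**2 + (-11 + 2*4*(-2))) = -95*(9**2 + (-11 - 16)) = -95*(81 - 27) = -95*54 = -5130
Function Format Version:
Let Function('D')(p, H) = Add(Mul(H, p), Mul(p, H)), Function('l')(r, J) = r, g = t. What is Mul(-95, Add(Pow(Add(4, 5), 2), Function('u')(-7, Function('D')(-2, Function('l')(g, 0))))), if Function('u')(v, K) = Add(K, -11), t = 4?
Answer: -5130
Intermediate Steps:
g = 4
Function('D')(p, H) = Mul(2, H, p) (Function('D')(p, H) = Add(Mul(H, p), Mul(H, p)) = Mul(2, H, p))
Function('u')(v, K) = Add(-11, K)
Mul(-95, Add(Pow(Add(4, 5), 2), Function('u')(-7, Function('D')(-2, Function('l')(g, 0))))) = Mul(-95, Add(Pow(Add(4, 5), 2), Add(-11, Mul(2, 4, -2)))) = Mul(-95, Add(Pow(9, 2), Add(-11, -16))) = Mul(-95, Add(81, -27)) = Mul(-95, 54) = -5130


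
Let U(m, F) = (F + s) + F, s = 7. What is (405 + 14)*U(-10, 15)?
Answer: 15503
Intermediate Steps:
U(m, F) = 7 + 2*F (U(m, F) = (F + 7) + F = (7 + F) + F = 7 + 2*F)
(405 + 14)*U(-10, 15) = (405 + 14)*(7 + 2*15) = 419*(7 + 30) = 419*37 = 15503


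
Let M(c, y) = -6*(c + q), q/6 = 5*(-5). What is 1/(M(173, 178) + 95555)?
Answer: 1/95417 ≈ 1.0480e-5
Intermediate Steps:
q = -150 (q = 6*(5*(-5)) = 6*(-25) = -150)
M(c, y) = 900 - 6*c (M(c, y) = -6*(c - 150) = -6*(-150 + c) = 900 - 6*c)
1/(M(173, 178) + 95555) = 1/((900 - 6*173) + 95555) = 1/((900 - 1038) + 95555) = 1/(-138 + 95555) = 1/95417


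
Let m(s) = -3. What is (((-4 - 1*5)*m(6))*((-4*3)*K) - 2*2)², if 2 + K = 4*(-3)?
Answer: 20539024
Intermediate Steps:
K = -14 (K = -2 + 4*(-3) = -2 - 12 = -14)
(((-4 - 1*5)*m(6))*((-4*3)*K) - 2*2)² = (((-4 - 1*5)*(-3))*(-4*3*(-14)) - 2*2)² = (((-4 - 5)*(-3))*(-12*(-14)) - 4)² = (-9*(-3)*168 - 4)² = (27*168 - 4)² = (4536 - 4)² = 4532² = 20539024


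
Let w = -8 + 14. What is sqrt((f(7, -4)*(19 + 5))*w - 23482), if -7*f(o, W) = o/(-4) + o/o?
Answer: I*sqrt(1149862)/7 ≈ 153.19*I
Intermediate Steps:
w = 6
f(o, W) = -1/7 + o/28 (f(o, W) = -(o/(-4) + o/o)/7 = -(o*(-1/4) + 1)/7 = -(-o/4 + 1)/7 = -(1 - o/4)/7 = -1/7 + o/28)
sqrt((f(7, -4)*(19 + 5))*w - 23482) = sqrt(((-1/7 + (1/28)*7)*(19 + 5))*6 - 23482) = sqrt(((-1/7 + 1/4)*24)*6 - 23482) = sqrt(((3/28)*24)*6 - 23482) = sqrt((18/7)*6 - 23482) = sqrt(108/7 - 23482) = sqrt(-164266/7) = I*sqrt(1149862)/7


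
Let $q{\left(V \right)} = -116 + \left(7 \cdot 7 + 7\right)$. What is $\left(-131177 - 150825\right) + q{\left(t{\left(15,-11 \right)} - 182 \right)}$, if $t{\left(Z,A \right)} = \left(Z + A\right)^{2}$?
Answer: $-282062$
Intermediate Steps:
$t{\left(Z,A \right)} = \left(A + Z\right)^{2}$
$q{\left(V \right)} = -60$ ($q{\left(V \right)} = -116 + \left(49 + 7\right) = -116 + 56 = -60$)
$\left(-131177 - 150825\right) + q{\left(t{\left(15,-11 \right)} - 182 \right)} = \left(-131177 - 150825\right) - 60 = -282002 - 60 = -282062$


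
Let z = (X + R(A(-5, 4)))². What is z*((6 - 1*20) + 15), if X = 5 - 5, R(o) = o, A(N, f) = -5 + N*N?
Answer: 400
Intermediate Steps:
A(N, f) = -5 + N²
X = 0
z = 400 (z = (0 + (-5 + (-5)²))² = (0 + (-5 + 25))² = (0 + 20)² = 20² = 400)
z*((6 - 1*20) + 15) = 400*((6 - 1*20) + 15) = 400*((6 - 20) + 15) = 400*(-14 + 15) = 400*1 = 400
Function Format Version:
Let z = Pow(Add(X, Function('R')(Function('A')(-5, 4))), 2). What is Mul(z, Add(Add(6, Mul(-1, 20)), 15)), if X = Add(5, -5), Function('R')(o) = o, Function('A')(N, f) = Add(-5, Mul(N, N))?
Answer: 400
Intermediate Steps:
Function('A')(N, f) = Add(-5, Pow(N, 2))
X = 0
z = 400 (z = Pow(Add(0, Add(-5, Pow(-5, 2))), 2) = Pow(Add(0, Add(-5, 25)), 2) = Pow(Add(0, 20), 2) = Pow(20, 2) = 400)
Mul(z, Add(Add(6, Mul(-1, 20)), 15)) = Mul(400, Add(Add(6, Mul(-1, 20)), 15)) = Mul(400, Add(Add(6, -20), 15)) = Mul(400, Add(-14, 15)) = Mul(400, 1) = 400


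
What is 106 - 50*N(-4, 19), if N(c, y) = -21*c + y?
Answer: -5044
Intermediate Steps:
N(c, y) = y - 21*c
106 - 50*N(-4, 19) = 106 - 50*(19 - 21*(-4)) = 106 - 50*(19 + 84) = 106 - 50*103 = 106 - 5150 = -5044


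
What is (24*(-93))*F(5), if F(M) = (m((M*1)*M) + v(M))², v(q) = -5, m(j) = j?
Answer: -892800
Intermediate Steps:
F(M) = (-5 + M²)² (F(M) = ((M*1)*M - 5)² = (M*M - 5)² = (M² - 5)² = (-5 + M²)²)
(24*(-93))*F(5) = (24*(-93))*(-5 + 5²)² = -2232*(-5 + 25)² = -2232*20² = -2232*400 = -892800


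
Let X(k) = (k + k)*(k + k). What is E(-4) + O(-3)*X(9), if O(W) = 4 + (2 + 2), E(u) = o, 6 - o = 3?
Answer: 2595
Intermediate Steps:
o = 3 (o = 6 - 1*3 = 6 - 3 = 3)
X(k) = 4*k**2 (X(k) = (2*k)*(2*k) = 4*k**2)
E(u) = 3
O(W) = 8 (O(W) = 4 + 4 = 8)
E(-4) + O(-3)*X(9) = 3 + 8*(4*9**2) = 3 + 8*(4*81) = 3 + 8*324 = 3 + 2592 = 2595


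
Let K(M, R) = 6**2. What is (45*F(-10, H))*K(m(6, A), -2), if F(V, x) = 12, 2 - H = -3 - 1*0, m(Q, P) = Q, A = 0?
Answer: 19440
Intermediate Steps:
H = 5 (H = 2 - (-3 - 1*0) = 2 - (-3 + 0) = 2 - 1*(-3) = 2 + 3 = 5)
K(M, R) = 36
(45*F(-10, H))*K(m(6, A), -2) = (45*12)*36 = 540*36 = 19440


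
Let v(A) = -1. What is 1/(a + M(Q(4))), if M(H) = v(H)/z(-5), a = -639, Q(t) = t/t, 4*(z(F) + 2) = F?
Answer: -13/8303 ≈ -0.0015657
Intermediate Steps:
z(F) = -2 + F/4
Q(t) = 1
M(H) = 4/13 (M(H) = -1/(-2 + (1/4)*(-5)) = -1/(-2 - 5/4) = -1/(-13/4) = -1*(-4/13) = 4/13)
1/(a + M(Q(4))) = 1/(-639 + 4/13) = 1/(-8303/13) = -13/8303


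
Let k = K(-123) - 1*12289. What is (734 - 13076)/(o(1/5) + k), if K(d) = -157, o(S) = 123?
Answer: 12342/12323 ≈ 1.0015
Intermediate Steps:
k = -12446 (k = -157 - 1*12289 = -157 - 12289 = -12446)
(734 - 13076)/(o(1/5) + k) = (734 - 13076)/(123 - 12446) = -12342/(-12323) = -12342*(-1/12323) = 12342/12323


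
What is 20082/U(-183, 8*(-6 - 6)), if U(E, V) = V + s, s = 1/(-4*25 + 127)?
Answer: -542214/2591 ≈ -209.27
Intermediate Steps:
s = 1/27 (s = 1/(-100 + 127) = 1/27 ≈ 0.037037)
U(E, V) = 1/27 + V (U(E, V) = V + 1/27 = 1/27 + V)
20082/U(-183, 8*(-6 - 6)) = 20082/(1/27 + 8*(-6 - 6)) = 20082/(1/27 + 8*(-12)) = 20082/(1/27 - 96) = 20082/(-2591/27) = 20082*(-27/2591) = -542214/2591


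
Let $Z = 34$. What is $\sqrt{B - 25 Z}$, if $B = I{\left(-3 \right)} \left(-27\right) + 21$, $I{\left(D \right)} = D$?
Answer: $2 i \sqrt{187} \approx 27.35 i$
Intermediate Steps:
$B = 102$ ($B = \left(-3\right) \left(-27\right) + 21 = 81 + 21 = 102$)
$\sqrt{B - 25 Z} = \sqrt{102 - 850} = \sqrt{-748} = 2 i \sqrt{187}$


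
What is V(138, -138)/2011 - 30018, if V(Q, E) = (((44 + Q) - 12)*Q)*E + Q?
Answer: -63603540/2011 ≈ -31628.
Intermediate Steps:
V(Q, E) = Q + E*Q*(32 + Q) (V(Q, E) = ((32 + Q)*Q)*E + Q = (Q*(32 + Q))*E + Q = E*Q*(32 + Q) + Q = Q + E*Q*(32 + Q))
V(138, -138)/2011 - 30018 = (138*(1 + 32*(-138) - 138*138))/2011 - 30018 = (138*(1 - 4416 - 19044))*(1/2011) - 30018 = (138*(-23459))*(1/2011) - 30018 = -3237342*1/2011 - 30018 = -3237342/2011 - 30018 = -63603540/2011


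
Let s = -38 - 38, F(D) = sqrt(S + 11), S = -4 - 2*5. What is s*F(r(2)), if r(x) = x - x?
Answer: -76*I*sqrt(3) ≈ -131.64*I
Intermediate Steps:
S = -14 (S = -4 - 10 = -14)
r(x) = 0
F(D) = I*sqrt(3) (F(D) = sqrt(-14 + 11) = sqrt(-3) = I*sqrt(3))
s = -76
s*F(r(2)) = -76*I*sqrt(3)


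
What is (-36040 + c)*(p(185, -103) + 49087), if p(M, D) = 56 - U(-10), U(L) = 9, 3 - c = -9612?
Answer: -1298365950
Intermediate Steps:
c = 9615 (c = 3 - 1*(-9612) = 3 + 9612 = 9615)
p(M, D) = 47 (p(M, D) = 56 - 1*9 = 56 - 9 = 47)
(-36040 + c)*(p(185, -103) + 49087) = (-36040 + 9615)*(47 + 49087) = -26425*49134 = -1298365950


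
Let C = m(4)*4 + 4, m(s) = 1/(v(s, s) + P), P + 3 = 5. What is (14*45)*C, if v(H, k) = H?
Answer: 2940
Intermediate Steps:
P = 2 (P = -3 + 5 = 2)
m(s) = 1/(2 + s) (m(s) = 1/(s + 2) = 1/(2 + s))
C = 14/3 (C = 4/(2 + 4) + 4 = 4/6 + 4 = (1/6)*4 + 4 = 2/3 + 4 = 14/3 ≈ 4.6667)
(14*45)*C = (14*45)*(14/3) = 630*(14/3) = 2940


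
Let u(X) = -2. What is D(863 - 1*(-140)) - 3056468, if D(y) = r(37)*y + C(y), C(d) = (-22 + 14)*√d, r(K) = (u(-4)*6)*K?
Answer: -3501800 - 8*√1003 ≈ -3.5021e+6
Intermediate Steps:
r(K) = -12*K (r(K) = (-2*6)*K = -12*K)
C(d) = -8*√d
D(y) = -444*y - 8*√y (D(y) = (-12*37)*y - 8*√y = -444*y - 8*√y)
D(863 - 1*(-140)) - 3056468 = (-444*(863 - 1*(-140)) - 8*√(863 - 1*(-140))) - 3056468 = (-444*(863 + 140) - 8*√(863 + 140)) - 3056468 = (-444*1003 - 8*√1003) - 3056468 = (-445332 - 8*√1003) - 3056468 = -3501800 - 8*√1003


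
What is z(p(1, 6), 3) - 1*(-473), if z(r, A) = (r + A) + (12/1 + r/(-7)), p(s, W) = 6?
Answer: 3452/7 ≈ 493.14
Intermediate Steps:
z(r, A) = 12 + A + 6*r/7 (z(r, A) = (A + r) + (12*1 + r*(-1/7)) = (A + r) + (12 - r/7) = 12 + A + 6*r/7)
z(p(1, 6), 3) - 1*(-473) = (12 + 3 + (6/7)*6) - 1*(-473) = (12 + 3 + 36/7) + 473 = 141/7 + 473 = 3452/7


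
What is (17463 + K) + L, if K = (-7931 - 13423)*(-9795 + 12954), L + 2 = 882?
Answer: -67438943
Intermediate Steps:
L = 880 (L = -2 + 882 = 880)
K = -67457286 (K = -21354*3159 = -67457286)
(17463 + K) + L = (17463 - 67457286) + 880 = -67439823 + 880 = -67438943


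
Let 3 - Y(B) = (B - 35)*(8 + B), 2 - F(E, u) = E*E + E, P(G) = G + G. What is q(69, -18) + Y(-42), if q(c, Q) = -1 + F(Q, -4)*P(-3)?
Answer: -792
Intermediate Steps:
P(G) = 2*G
F(E, u) = 2 - E - E**2 (F(E, u) = 2 - (E*E + E) = 2 - (E**2 + E) = 2 - (E + E**2) = 2 + (-E - E**2) = 2 - E - E**2)
q(c, Q) = -13 + 6*Q + 6*Q**2 (q(c, Q) = -1 + (2 - Q - Q**2)*(2*(-3)) = -1 + (2 - Q - Q**2)*(-6) = -1 + (-12 + 6*Q + 6*Q**2) = -13 + 6*Q + 6*Q**2)
Y(B) = 3 - (-35 + B)*(8 + B) (Y(B) = 3 - (B - 35)*(8 + B) = 3 - (-35 + B)*(8 + B))
q(69, -18) + Y(-42) = (-13 + 6*(-18) + 6*(-18)**2) + (283 - 1*(-42)**2 + 27*(-42)) = (-13 - 108 + 6*324) + (283 - 1*1764 - 1134) = (-13 - 108 + 1944) + (283 - 1764 - 1134) = 1823 - 2615 = -792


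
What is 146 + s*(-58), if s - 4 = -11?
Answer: 552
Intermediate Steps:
s = -7 (s = 4 - 11 = -7)
146 + s*(-58) = 146 - 7*(-58) = 146 + 406 = 552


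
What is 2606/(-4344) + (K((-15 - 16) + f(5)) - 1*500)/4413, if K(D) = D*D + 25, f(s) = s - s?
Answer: -1564849/3195012 ≈ -0.48978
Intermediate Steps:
f(s) = 0
K(D) = 25 + D² (K(D) = D² + 25 = 25 + D²)
2606/(-4344) + (K((-15 - 16) + f(5)) - 1*500)/4413 = 2606/(-4344) + ((25 + ((-15 - 16) + 0)²) - 1*500)/4413 = 2606*(-1/4344) + ((25 + (-31 + 0)²) - 500)*(1/4413) = -1303/2172 + ((25 + (-31)²) - 500)*(1/4413) = -1303/2172 + ((25 + 961) - 500)*(1/4413) = -1303/2172 + (986 - 500)*(1/4413) = -1303/2172 + 486*(1/4413) = -1303/2172 + 162/1471 = -1564849/3195012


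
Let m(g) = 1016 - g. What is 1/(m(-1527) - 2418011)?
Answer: -1/2415468 ≈ -4.1400e-7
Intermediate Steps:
1/(m(-1527) - 2418011) = 1/((1016 - 1*(-1527)) - 2418011) = 1/((1016 + 1527) - 2418011) = 1/(2543 - 2418011) = 1/(-2415468) = -1/2415468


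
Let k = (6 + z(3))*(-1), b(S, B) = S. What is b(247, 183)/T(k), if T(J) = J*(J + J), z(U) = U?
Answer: 247/162 ≈ 1.5247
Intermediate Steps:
k = -9 (k = (6 + 3)*(-1) = 9*(-1) = -9)
T(J) = 2*J² (T(J) = J*(2*J) = 2*J²)
b(247, 183)/T(k) = 247/((2*(-9)²)) = 247/((2*81)) = 247/162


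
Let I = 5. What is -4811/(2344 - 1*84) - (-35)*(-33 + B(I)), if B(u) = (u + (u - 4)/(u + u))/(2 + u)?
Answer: -2557481/2260 ≈ -1131.6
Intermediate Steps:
B(u) = (u + (-4 + u)/(2*u))/(2 + u) (B(u) = (u + (-4 + u)/((2*u)))/(2 + u) = (u + (-4 + u)*(1/(2*u)))/(2 + u) = (u + (-4 + u)/(2*u))/(2 + u))
-4811/(2344 - 1*84) - (-35)*(-33 + B(I)) = -4811/(2344 - 1*84) - (-35)*(-33 + (-2 + 5² + (½)*5)/(5*(2 + 5))) = -4811/(2344 - 84) - (-35)*(-33 + (⅕)*(-2 + 25 + 5/2)/7) = -4811/2260 - (-35)*(-33 + (⅕)*(⅐)*(51/2)) = -4811*1/2260 - (-35)*(-33 + 51/70) = -4811/2260 - (-35)*(-2259)/70 = -4811/2260 - 1*2259/2 = -4811/2260 - 2259/2 = -2557481/2260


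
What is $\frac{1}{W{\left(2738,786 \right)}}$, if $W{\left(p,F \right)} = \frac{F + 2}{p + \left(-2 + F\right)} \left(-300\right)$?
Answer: $- \frac{587}{39400} \approx -0.014898$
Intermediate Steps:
$W{\left(p,F \right)} = - \frac{300 \left(2 + F\right)}{-2 + F + p}$ ($W{\left(p,F \right)} = \frac{2 + F}{-2 + F + p} \left(-300\right) = - \frac{300 \left(2 + F\right)}{-2 + F + p}$)
$\frac{1}{W{\left(2738,786 \right)}} = \frac{1}{300 \frac{1}{-2 + 786 + 2738} \left(-2 - 786\right)} = \frac{1}{300 \cdot \frac{1}{3522} \left(-2 - 786\right)} = \frac{1}{300 \cdot \frac{1}{3522} \left(-788\right)} = \frac{1}{- \frac{39400}{587}} = - \frac{587}{39400}$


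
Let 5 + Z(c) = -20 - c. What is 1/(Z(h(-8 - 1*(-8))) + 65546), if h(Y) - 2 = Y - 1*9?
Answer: 1/65528 ≈ 1.5261e-5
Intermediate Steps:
h(Y) = -7 + Y (h(Y) = 2 + (Y - 1*9) = 2 + (Y - 9) = 2 + (-9 + Y) = -7 + Y)
Z(c) = -25 - c (Z(c) = -5 + (-20 - c) = -25 - c)
1/(Z(h(-8 - 1*(-8))) + 65546) = 1/((-25 - (-7 + (-8 - 1*(-8)))) + 65546) = 1/((-25 - (-7 + (-8 + 8))) + 65546) = 1/((-25 - (-7 + 0)) + 65546) = 1/((-25 - 1*(-7)) + 65546) = 1/((-25 + 7) + 65546) = 1/(-18 + 65546) = 1/65528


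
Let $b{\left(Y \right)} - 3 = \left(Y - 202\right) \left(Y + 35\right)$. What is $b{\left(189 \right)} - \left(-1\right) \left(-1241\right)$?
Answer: $-4150$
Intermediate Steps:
$b{\left(Y \right)} = 3 + \left(-202 + Y\right) \left(35 + Y\right)$ ($b{\left(Y \right)} = 3 + \left(Y - 202\right) \left(Y + 35\right) = 3 + \left(-202 + Y\right) \left(35 + Y\right)$)
$b{\left(189 \right)} - \left(-1\right) \left(-1241\right) = \left(-7067 + 189^{2} - 31563\right) - \left(-1\right) \left(-1241\right) = \left(-7067 + 35721 - 31563\right) - 1241 = -2909 - 1241 = -4150$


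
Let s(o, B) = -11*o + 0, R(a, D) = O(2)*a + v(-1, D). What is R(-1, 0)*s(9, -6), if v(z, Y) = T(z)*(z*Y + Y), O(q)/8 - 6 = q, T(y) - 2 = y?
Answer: 6336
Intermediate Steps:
T(y) = 2 + y
O(q) = 48 + 8*q
v(z, Y) = (2 + z)*(Y + Y*z) (v(z, Y) = (2 + z)*(z*Y + Y) = (2 + z)*(Y*z + Y) = (2 + z)*(Y + Y*z))
R(a, D) = 64*a (R(a, D) = (48 + 8*2)*a + D*(1 - 1)*(2 - 1) = (48 + 16)*a + D*0*1 = 64*a + 0 = 64*a)
s(o, B) = -11*o
R(-1, 0)*s(9, -6) = (64*(-1))*(-11*9) = -64*(-99) = 6336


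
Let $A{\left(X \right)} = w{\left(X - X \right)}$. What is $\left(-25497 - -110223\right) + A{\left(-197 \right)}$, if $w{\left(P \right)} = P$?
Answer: $84726$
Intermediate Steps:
$A{\left(X \right)} = 0$ ($A{\left(X \right)} = X - X = 0$)
$\left(-25497 - -110223\right) + A{\left(-197 \right)} = \left(-25497 - -110223\right) + 0 = \left(-25497 + 110223\right) + 0 = 84726 + 0 = 84726$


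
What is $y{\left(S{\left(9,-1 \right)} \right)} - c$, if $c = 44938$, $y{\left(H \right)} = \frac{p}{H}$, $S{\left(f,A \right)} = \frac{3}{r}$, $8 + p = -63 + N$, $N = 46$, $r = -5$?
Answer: $- \frac{134689}{3} \approx -44896.0$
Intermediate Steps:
$p = -25$ ($p = -8 + \left(-63 + 46\right) = -8 - 17 = -25$)
$S{\left(f,A \right)} = - \frac{3}{5}$ ($S{\left(f,A \right)} = \frac{3}{-5} = 3 \left(- \frac{1}{5}\right) = - \frac{3}{5}$)
$y{\left(H \right)} = - \frac{25}{H}$
$y{\left(S{\left(9,-1 \right)} \right)} - c = - \frac{25}{- \frac{3}{5}} - 44938 = \left(-25\right) \left(- \frac{5}{3}\right) - 44938 = \frac{125}{3} - 44938 = - \frac{134689}{3}$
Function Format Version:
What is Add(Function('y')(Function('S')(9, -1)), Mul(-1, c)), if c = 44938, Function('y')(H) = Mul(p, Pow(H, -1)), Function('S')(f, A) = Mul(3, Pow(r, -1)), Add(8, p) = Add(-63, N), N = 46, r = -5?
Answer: Rational(-134689, 3) ≈ -44896.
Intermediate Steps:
p = -25 (p = Add(-8, Add(-63, 46)) = Add(-8, -17) = -25)
Function('S')(f, A) = Rational(-3, 5) (Function('S')(f, A) = Mul(3, Pow(-5, -1)) = Mul(3, Rational(-1, 5)) = Rational(-3, 5))
Function('y')(H) = Mul(-25, Pow(H, -1))
Add(Function('y')(Function('S')(9, -1)), Mul(-1, c)) = Add(Mul(-25, Pow(Rational(-3, 5), -1)), Mul(-1, 44938)) = Add(Mul(-25, Rational(-5, 3)), -44938) = Add(Rational(125, 3), -44938) = Rational(-134689, 3)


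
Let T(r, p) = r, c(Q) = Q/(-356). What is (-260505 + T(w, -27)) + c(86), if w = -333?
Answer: -46429207/178 ≈ -2.6084e+5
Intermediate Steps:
c(Q) = -Q/356 (c(Q) = Q*(-1/356) = -Q/356)
(-260505 + T(w, -27)) + c(86) = (-260505 - 333) - 1/356*86 = -260838 - 43/178 = -46429207/178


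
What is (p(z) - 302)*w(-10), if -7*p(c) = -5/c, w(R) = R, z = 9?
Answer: 190210/63 ≈ 3019.2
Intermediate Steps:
p(c) = 5/(7*c) (p(c) = -(-5)/(7*c) = 5/(7*c))
(p(z) - 302)*w(-10) = ((5/7)/9 - 302)*(-10) = ((5/7)*(⅑) - 302)*(-10) = (5/63 - 302)*(-10) = -19021/63*(-10) = 190210/63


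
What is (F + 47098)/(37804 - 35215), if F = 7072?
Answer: 54170/2589 ≈ 20.923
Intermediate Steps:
(F + 47098)/(37804 - 35215) = (7072 + 47098)/(37804 - 35215) = 54170/2589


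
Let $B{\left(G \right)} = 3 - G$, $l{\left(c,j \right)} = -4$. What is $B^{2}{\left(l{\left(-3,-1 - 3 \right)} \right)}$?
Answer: $49$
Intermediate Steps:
$B^{2}{\left(l{\left(-3,-1 - 3 \right)} \right)} = \left(3 - -4\right)^{2} = \left(3 + 4\right)^{2} = 7^{2} = 49$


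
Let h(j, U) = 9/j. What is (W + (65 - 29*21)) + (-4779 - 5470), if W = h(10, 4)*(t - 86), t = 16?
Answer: -10856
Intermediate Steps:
W = -63 (W = (9/10)*(16 - 86) = (9*(⅒))*(-70) = (9/10)*(-70) = -63)
(W + (65 - 29*21)) + (-4779 - 5470) = (-63 + (65 - 29*21)) + (-4779 - 5470) = (-63 + (65 - 609)) - 10249 = (-63 - 544) - 10249 = -607 - 10249 = -10856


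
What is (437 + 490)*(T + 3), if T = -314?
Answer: -288297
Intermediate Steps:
(437 + 490)*(T + 3) = (437 + 490)*(-314 + 3) = 927*(-311) = -288297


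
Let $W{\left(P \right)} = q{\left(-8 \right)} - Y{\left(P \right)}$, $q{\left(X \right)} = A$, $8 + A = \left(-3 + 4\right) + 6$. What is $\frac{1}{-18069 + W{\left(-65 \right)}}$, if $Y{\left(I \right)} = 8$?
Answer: $- \frac{1}{18078} \approx -5.5316 \cdot 10^{-5}$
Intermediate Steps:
$A = -1$ ($A = -8 + \left(\left(-3 + 4\right) + 6\right) = -8 + \left(1 + 6\right) = -8 + 7 = -1$)
$q{\left(X \right)} = -1$
$W{\left(P \right)} = -9$ ($W{\left(P \right)} = -1 - 8 = -9$)
$\frac{1}{-18069 + W{\left(-65 \right)}} = \frac{1}{-18069 - 9} = \frac{1}{-18078} = - \frac{1}{18078}$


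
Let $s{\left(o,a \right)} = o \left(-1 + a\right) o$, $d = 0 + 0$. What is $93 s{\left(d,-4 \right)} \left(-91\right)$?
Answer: $0$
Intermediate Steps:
$d = 0$
$s{\left(o,a \right)} = o^{2} \left(-1 + a\right)$
$93 s{\left(d,-4 \right)} \left(-91\right) = 93 \cdot 0^{2} \left(-1 - 4\right) \left(-91\right) = 93 \cdot 0 \left(-5\right) \left(-91\right) = 93 \cdot 0 \left(-91\right) = 0 \left(-91\right) = 0$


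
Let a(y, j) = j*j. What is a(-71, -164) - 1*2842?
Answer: 24054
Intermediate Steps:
a(y, j) = j²
a(-71, -164) - 1*2842 = (-164)² - 1*2842 = 26896 - 2842 = 24054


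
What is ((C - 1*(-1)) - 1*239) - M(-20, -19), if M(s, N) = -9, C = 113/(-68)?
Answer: -15685/68 ≈ -230.66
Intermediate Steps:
C = -113/68 (C = 113*(-1/68) = -113/68 ≈ -1.6618)
((C - 1*(-1)) - 1*239) - M(-20, -19) = ((-113/68 - 1*(-1)) - 1*239) - 1*(-9) = ((-113/68 + 1) - 239) + 9 = (-45/68 - 239) + 9 = -16297/68 + 9 = -15685/68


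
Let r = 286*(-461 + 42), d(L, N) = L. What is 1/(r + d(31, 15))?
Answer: -1/119803 ≈ -8.3470e-6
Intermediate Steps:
r = -119834 (r = 286*(-419) = -119834)
1/(r + d(31, 15)) = 1/(-119834 + 31) = 1/(-119803) = -1/119803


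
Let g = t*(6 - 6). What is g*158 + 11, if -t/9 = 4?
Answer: 11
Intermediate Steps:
t = -36 (t = -9*4 = -36)
g = 0 (g = -36*(6 - 6) = -36*0 = 0)
g*158 + 11 = 0*158 + 11 = 0 + 11 = 11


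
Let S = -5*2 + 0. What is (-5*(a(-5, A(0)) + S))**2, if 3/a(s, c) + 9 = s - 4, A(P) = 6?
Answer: 93025/36 ≈ 2584.0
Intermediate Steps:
S = -10 (S = -10 + 0 = -10)
a(s, c) = 3/(-13 + s) (a(s, c) = 3/(-9 + (s - 4)) = 3/(-9 + (-4 + s)) = 3/(-13 + s))
(-5*(a(-5, A(0)) + S))**2 = (-5*(3/(-13 - 5) - 10))**2 = (-5*(3/(-18) - 10))**2 = (-5*(3*(-1/18) - 10))**2 = (-5*(-1/6 - 10))**2 = (-5*(-61/6))**2 = (305/6)**2 = 93025/36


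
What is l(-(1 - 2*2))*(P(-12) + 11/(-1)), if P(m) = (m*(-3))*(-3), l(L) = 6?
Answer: -714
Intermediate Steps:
P(m) = 9*m (P(m) = -3*m*(-3) = 9*m)
l(-(1 - 2*2))*(P(-12) + 11/(-1)) = 6*(9*(-12) + 11/(-1)) = 6*(-108 + 11*(-1)) = 6*(-108 - 11) = 6*(-119) = -714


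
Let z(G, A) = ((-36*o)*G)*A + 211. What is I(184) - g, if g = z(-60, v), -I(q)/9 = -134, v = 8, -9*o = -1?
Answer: -925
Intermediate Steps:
o = ⅑ (o = -⅑*(-1) = ⅑ ≈ 0.11111)
I(q) = 1206 (I(q) = -9*(-134) = 1206)
z(G, A) = 211 - 4*A*G (z(G, A) = ((-36*⅑)*G)*A + 211 = (-4*G)*A + 211 = -4*A*G + 211 = 211 - 4*A*G)
g = 2131 (g = 211 - 4*8*(-60) = 211 + 1920 = 2131)
I(184) - g = 1206 - 1*2131 = 1206 - 2131 = -925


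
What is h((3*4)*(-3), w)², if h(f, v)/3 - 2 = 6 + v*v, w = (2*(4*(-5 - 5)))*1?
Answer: 369562176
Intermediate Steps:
w = -80 (w = (2*(4*(-10)))*1 = (2*(-40))*1 = -80*1 = -80)
h(f, v) = 24 + 3*v² (h(f, v) = 6 + 3*(6 + v*v) = 6 + 3*(6 + v²) = 6 + (18 + 3*v²) = 24 + 3*v²)
h((3*4)*(-3), w)² = (24 + 3*(-80)²)² = (24 + 3*6400)² = (24 + 19200)² = 19224² = 369562176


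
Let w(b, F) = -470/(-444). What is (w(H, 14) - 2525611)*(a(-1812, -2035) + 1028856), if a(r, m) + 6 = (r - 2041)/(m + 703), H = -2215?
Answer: -768381253402150571/295704 ≈ -2.5985e+12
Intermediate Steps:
w(b, F) = 235/222 (w(b, F) = -470*(-1/444) = 235/222)
a(r, m) = -6 + (-2041 + r)/(703 + m) (a(r, m) = -6 + (r - 2041)/(m + 703) = -6 + (-2041 + r)/(703 + m))
(w(H, 14) - 2525611)*(a(-1812, -2035) + 1028856) = (235/222 - 2525611)*((-6259 - 1812 - 6*(-2035))/(703 - 2035) + 1028856) = -560685407*((-6259 - 1812 + 12210)/(-1332) + 1028856)/222 = -560685407*(-1/1332*4139 + 1028856)/222 = -560685407*(-4139/1332 + 1028856)/222 = -560685407/222*1370432053/1332 = -768381253402150571/295704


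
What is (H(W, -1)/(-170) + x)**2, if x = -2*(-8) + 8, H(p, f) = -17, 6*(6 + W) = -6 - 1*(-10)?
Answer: 58081/100 ≈ 580.81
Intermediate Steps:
W = -16/3 (W = -6 + (-6 - 1*(-10))/6 = -6 + (-6 + 10)/6 = -6 + (1/6)*4 = -6 + 2/3 = -16/3 ≈ -5.3333)
x = 24 (x = 16 + 8 = 24)
(H(W, -1)/(-170) + x)**2 = (-17/(-170) + 24)**2 = (-17*(-1/170) + 24)**2 = (1/10 + 24)**2 = (241/10)**2 = 58081/100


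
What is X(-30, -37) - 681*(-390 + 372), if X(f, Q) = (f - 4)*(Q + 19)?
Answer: 12870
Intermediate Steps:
X(f, Q) = (-4 + f)*(19 + Q)
X(-30, -37) - 681*(-390 + 372) = (-76 - 4*(-37) + 19*(-30) - 37*(-30)) - 681*(-390 + 372) = (-76 + 148 - 570 + 1110) - 681*(-18) = 612 + 12258 = 12870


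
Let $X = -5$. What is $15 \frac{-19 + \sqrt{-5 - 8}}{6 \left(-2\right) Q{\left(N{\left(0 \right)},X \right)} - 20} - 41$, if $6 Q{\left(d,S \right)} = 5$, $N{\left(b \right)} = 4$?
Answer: $- \frac{63}{2} - \frac{i \sqrt{13}}{2} \approx -31.5 - 1.8028 i$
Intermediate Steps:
$Q{\left(d,S \right)} = \frac{5}{6}$ ($Q{\left(d,S \right)} = \frac{1}{6} \cdot 5 = \frac{5}{6}$)
$15 \frac{-19 + \sqrt{-5 - 8}}{6 \left(-2\right) Q{\left(N{\left(0 \right)},X \right)} - 20} - 41 = 15 \frac{-19 + \sqrt{-5 - 8}}{6 \left(-2\right) \frac{5}{6} - 20} - 41 = 15 \frac{-19 + \sqrt{-13}}{\left(-12\right) \frac{5}{6} - 20} - 41 = 15 \frac{-19 + i \sqrt{13}}{-10 - 20} - 41 = 15 \frac{-19 + i \sqrt{13}}{-30} - 41 = 15 \left(-19 + i \sqrt{13}\right) \left(- \frac{1}{30}\right) - 41 = 15 \left(\frac{19}{30} - \frac{i \sqrt{13}}{30}\right) - 41 = \left(\frac{19}{2} - \frac{i \sqrt{13}}{2}\right) - 41 = - \frac{63}{2} - \frac{i \sqrt{13}}{2}$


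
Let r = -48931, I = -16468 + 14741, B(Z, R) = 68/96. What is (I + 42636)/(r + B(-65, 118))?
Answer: -89256/106757 ≈ -0.83607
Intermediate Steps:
B(Z, R) = 17/24 (B(Z, R) = 68*(1/96) = 17/24)
I = -1727
(I + 42636)/(r + B(-65, 118)) = (-1727 + 42636)/(-48931 + 17/24) = 40909/(-1174327/24) = 40909*(-24/1174327) = -89256/106757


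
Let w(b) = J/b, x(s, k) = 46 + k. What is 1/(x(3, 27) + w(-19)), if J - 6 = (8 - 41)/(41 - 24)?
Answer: 323/23510 ≈ 0.013739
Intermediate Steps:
J = 69/17 (J = 6 + (8 - 41)/(41 - 24) = 6 - 33/17 = 69/17 ≈ 4.0588)
w(b) = 69/(17*b)
1/(x(3, 27) + w(-19)) = 1/((46 + 27) + (69/17)/(-19)) = 1/(73 + (69/17)*(-1/19)) = 1/(73 - 69/323) = 1/(23510/323) = 323/23510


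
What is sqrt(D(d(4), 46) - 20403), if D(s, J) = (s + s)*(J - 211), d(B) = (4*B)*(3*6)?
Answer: 3*I*sqrt(12827) ≈ 339.77*I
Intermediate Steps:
d(B) = 72*B (d(B) = (4*B)*18 = 72*B)
D(s, J) = 2*s*(-211 + J) (D(s, J) = (2*s)*(-211 + J) = 2*s*(-211 + J))
sqrt(D(d(4), 46) - 20403) = sqrt(2*(72*4)*(-211 + 46) - 20403) = sqrt(2*288*(-165) - 20403) = sqrt(-95040 - 20403) = sqrt(-115443) = 3*I*sqrt(12827)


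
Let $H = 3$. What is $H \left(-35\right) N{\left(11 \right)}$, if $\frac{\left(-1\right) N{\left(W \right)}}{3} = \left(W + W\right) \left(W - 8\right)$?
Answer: $20790$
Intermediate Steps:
$N{\left(W \right)} = - 6 W \left(-8 + W\right)$ ($N{\left(W \right)} = - 3 \left(W + W\right) \left(W - 8\right) = - 3 \cdot 2 W \left(-8 + W\right) = - 6 W \left(-8 + W\right)$)
$H \left(-35\right) N{\left(11 \right)} = 3 \left(-35\right) 6 \cdot 11 \left(8 - 11\right) = - 105 \cdot 6 \cdot 11 \left(8 - 11\right) = - 105 \cdot 6 \cdot 11 \left(-3\right) = \left(-105\right) \left(-198\right) = 20790$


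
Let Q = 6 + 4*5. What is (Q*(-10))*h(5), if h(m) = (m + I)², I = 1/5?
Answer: -35152/5 ≈ -7030.4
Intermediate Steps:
Q = 26 (Q = 6 + 20 = 26)
I = ⅕ ≈ 0.20000
h(m) = (⅕ + m)² (h(m) = (m + ⅕)² = (⅕ + m)²)
(Q*(-10))*h(5) = (26*(-10))*((1 + 5*5)²/25) = -52*(1 + 25)²/5 = -52*26²/5 = -52*676/5 = -260*676/25 = -35152/5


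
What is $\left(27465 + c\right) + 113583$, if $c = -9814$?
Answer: $131234$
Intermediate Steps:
$\left(27465 + c\right) + 113583 = \left(27465 - 9814\right) + 113583 = 17651 + 113583 = 131234$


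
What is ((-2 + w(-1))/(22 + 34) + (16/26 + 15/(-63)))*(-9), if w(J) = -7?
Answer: -1419/728 ≈ -1.9492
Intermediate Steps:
((-2 + w(-1))/(22 + 34) + (16/26 + 15/(-63)))*(-9) = ((-2 - 7)/(22 + 34) + (16/26 + 15/(-63)))*(-9) = (-9/56 + (16*(1/26) + 15*(-1/63)))*(-9) = (-9*1/56 + (8/13 - 5/21))*(-9) = (-9/56 + 103/273)*(-9) = (473/2184)*(-9) = -1419/728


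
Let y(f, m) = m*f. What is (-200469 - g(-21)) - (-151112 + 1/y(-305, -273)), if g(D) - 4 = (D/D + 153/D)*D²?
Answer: -3879233086/83265 ≈ -46589.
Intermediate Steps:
y(f, m) = f*m
g(D) = 4 + D²*(1 + 153/D) (g(D) = 4 + (D/D + 153/D)*D² = 4 + (1 + 153/D)*D² = 4 + D²*(1 + 153/D))
(-200469 - g(-21)) - (-151112 + 1/y(-305, -273)) = (-200469 - (4 + (-21)² + 153*(-21))) - (-151112 + 1/(-305*(-273))) = (-200469 - (4 + 441 - 3213)) - (-151112 + 1/83265) = (-200469 - 1*(-2768)) - (-151112 + 1/83265) = (-200469 + 2768) - 1*(-12582340679/83265) = -197701 + 12582340679/83265 = -3879233086/83265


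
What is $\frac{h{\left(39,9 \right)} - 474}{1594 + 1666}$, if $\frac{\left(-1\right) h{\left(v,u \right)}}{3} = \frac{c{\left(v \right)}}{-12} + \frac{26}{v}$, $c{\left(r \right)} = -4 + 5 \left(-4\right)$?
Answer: $- \frac{241}{1630} \approx -0.14785$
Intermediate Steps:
$c{\left(r \right)} = -24$ ($c{\left(r \right)} = -4 - 20 = -24$)
$h{\left(v,u \right)} = -6 - \frac{78}{v}$ ($h{\left(v,u \right)} = - 3 \left(- \frac{24}{-12} + \frac{26}{v}\right) = - 3 \left(\left(-24\right) \left(- \frac{1}{12}\right) + \frac{26}{v}\right) = - 3 \left(2 + \frac{26}{v}\right) = -6 - \frac{78}{v}$)
$\frac{h{\left(39,9 \right)} - 474}{1594 + 1666} = \frac{\left(-6 - \frac{78}{39}\right) - 474}{1594 + 1666} = \frac{\left(-6 - 2\right) - 474}{3260} = \left(\left(-6 - 2\right) - 474\right) \frac{1}{3260} = \left(-8 - 474\right) \frac{1}{3260} = \left(-482\right) \frac{1}{3260} = - \frac{241}{1630}$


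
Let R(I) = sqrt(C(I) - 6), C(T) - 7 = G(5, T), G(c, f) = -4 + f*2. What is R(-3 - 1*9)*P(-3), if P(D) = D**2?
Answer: 27*I*sqrt(3) ≈ 46.765*I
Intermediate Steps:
G(c, f) = -4 + 2*f
C(T) = 3 + 2*T (C(T) = 7 + (-4 + 2*T) = 3 + 2*T)
R(I) = sqrt(-3 + 2*I) (R(I) = sqrt((3 + 2*I) - 6) = sqrt(-3 + 2*I))
R(-3 - 1*9)*P(-3) = sqrt(-3 + 2*(-3 - 1*9))*(-3)**2 = sqrt(-3 + 2*(-3 - 9))*9 = sqrt(-3 + 2*(-12))*9 = sqrt(-3 - 24)*9 = sqrt(-27)*9 = (3*I*sqrt(3))*9 = 27*I*sqrt(3)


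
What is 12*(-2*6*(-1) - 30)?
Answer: -216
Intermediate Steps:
12*(-2*6*(-1) - 30) = 12*(-12*(-1) - 30) = 12*(12 - 30) = 12*(-18) = -216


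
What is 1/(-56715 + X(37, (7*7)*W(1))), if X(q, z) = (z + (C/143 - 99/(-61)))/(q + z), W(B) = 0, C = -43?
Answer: -322751/18304811431 ≈ -1.7632e-5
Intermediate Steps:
X(q, z) = (11534/8723 + z)/(q + z) (X(q, z) = (z + (-43/143 - 99/(-61)))/(q + z) = (z + (-43*1/143 - 99*(-1/61)))/(q + z) = (z + (-43/143 + 99/61))/(q + z) = (z + 11534/8723)/(q + z) = (11534/8723 + z)/(q + z))
1/(-56715 + X(37, (7*7)*W(1))) = 1/(-56715 + (11534/8723 + (7*7)*0)/(37 + (7*7)*0)) = 1/(-56715 + (11534/8723 + 49*0)/(37 + 49*0)) = 1/(-56715 + (11534/8723 + 0)/(37 + 0)) = 1/(-56715 + (11534/8723)/37) = 1/(-56715 + (1/37)*(11534/8723)) = 1/(-56715 + 11534/322751) = 1/(-18304811431/322751) = -322751/18304811431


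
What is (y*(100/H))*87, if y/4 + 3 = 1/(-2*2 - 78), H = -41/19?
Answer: 81658200/1681 ≈ 48577.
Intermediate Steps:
H = -41/19 (H = -41*1/19 = -41/19 ≈ -2.1579)
y = -494/41 (y = -12 + 4/(-2*2 - 78) = -12 + 4/(-4 - 78) = -12 + 4/(-82) = -12 + 4*(-1/82) = -12 - 2/41 = -494/41 ≈ -12.049)
(y*(100/H))*87 = -49400/(41*(-41/19))*87 = -49400*(-19)/(41*41)*87 = -494/41*(-1900/41)*87 = (938600/1681)*87 = 81658200/1681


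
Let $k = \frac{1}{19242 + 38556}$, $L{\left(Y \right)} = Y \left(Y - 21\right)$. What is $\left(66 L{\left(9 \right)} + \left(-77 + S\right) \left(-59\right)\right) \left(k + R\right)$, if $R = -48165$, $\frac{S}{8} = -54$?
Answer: $- \frac{63758302842107}{57798} \approx -1.1031 \cdot 10^{9}$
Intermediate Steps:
$S = -432$ ($S = 8 \left(-54\right) = -432$)
$L{\left(Y \right)} = Y \left(-21 + Y\right)$
$k = \frac{1}{57798} \approx 1.7302 \cdot 10^{-5}$
$\left(66 L{\left(9 \right)} + \left(-77 + S\right) \left(-59\right)\right) \left(k + R\right) = \left(66 \cdot 9 \left(-21 + 9\right) + \left(-77 - 432\right) \left(-59\right)\right) \left(\frac{1}{57798} - 48165\right) = \left(66 \cdot 9 \left(-12\right) - -30031\right) \left(- \frac{2783840669}{57798}\right) = \left(66 \left(-108\right) + 30031\right) \left(- \frac{2783840669}{57798}\right) = \left(-7128 + 30031\right) \left(- \frac{2783840669}{57798}\right) = 22903 \left(- \frac{2783840669}{57798}\right) = - \frac{63758302842107}{57798}$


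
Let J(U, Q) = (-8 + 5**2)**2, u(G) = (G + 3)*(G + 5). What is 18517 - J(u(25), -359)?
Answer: 18228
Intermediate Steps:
u(G) = (3 + G)*(5 + G)
J(U, Q) = 289 (J(U, Q) = (-8 + 25)**2 = 17**2 = 289)
18517 - J(u(25), -359) = 18517 - 1*289 = 18517 - 289 = 18228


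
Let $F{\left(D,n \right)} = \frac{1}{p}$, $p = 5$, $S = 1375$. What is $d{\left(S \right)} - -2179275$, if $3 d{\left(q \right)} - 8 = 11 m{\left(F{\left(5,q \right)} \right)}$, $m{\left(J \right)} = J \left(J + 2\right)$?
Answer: $\frac{54481982}{25} \approx 2.1793 \cdot 10^{6}$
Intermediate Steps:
$F{\left(D,n \right)} = \frac{1}{5}$
$m{\left(J \right)} = J \left(2 + J\right)$
$d{\left(q \right)} = \frac{107}{25}$ ($d{\left(q \right)} = \frac{8}{3} + \frac{11 \frac{2 + \frac{1}{5}}{5}}{3} = \frac{8}{3} + \frac{11 \cdot \frac{1}{5} \cdot \frac{11}{5}}{3} = \frac{8}{3} + \frac{11 \cdot \frac{11}{25}}{3} = \frac{8}{3} + \frac{1}{3} \cdot \frac{121}{25} = \frac{8}{3} + \frac{121}{75} = \frac{107}{25}$)
$d{\left(S \right)} - -2179275 = \frac{107}{25} - -2179275 = \frac{107}{25} + 2179275 = \frac{54481982}{25}$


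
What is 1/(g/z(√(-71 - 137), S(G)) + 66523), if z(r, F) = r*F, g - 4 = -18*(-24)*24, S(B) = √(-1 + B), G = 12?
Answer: 9512789/632825986296 + 2593*I*√143/632825986296 ≈ 1.5032e-5 + 4.8999e-8*I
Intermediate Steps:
g = 10372 (g = 4 - 18*(-24)*24 = 4 + 432*24 = 4 + 10368 = 10372)
z(r, F) = F*r
1/(g/z(√(-71 - 137), S(G)) + 66523) = 1/(10372/((√(-1 + 12)*√(-71 - 137))) + 66523) = 1/(10372/((√11*√(-208))) + 66523) = 1/(10372/((√11*(4*I*√13))) + 66523) = 1/(10372/((4*I*√143)) + 66523) = 1/(10372*(-I*√143/572) + 66523) = 1/(-2593*I*√143/143 + 66523) = 1/(66523 - 2593*I*√143/143)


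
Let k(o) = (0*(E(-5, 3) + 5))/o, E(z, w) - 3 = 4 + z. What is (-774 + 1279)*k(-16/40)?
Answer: 0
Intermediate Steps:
E(z, w) = 7 + z (E(z, w) = 3 + (4 + z) = 7 + z)
k(o) = 0 (k(o) = (0*((7 - 5) + 5))/o = (0*(2 + 5))/o = (0*7)/o = 0/o = 0)
(-774 + 1279)*k(-16/40) = (-774 + 1279)*0 = 505*0 = 0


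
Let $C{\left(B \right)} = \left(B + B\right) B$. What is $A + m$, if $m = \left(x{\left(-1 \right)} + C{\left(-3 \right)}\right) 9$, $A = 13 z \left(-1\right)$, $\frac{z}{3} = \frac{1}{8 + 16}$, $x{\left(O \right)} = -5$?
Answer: $\frac{923}{8} \approx 115.38$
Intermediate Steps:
$z = \frac{1}{8}$ ($z = \frac{3}{8 + 16} = \frac{3}{24} = 3 \cdot \frac{1}{24} = \frac{1}{8} \approx 0.125$)
$C{\left(B \right)} = 2 B^{2}$ ($C{\left(B \right)} = 2 B B = 2 B^{2}$)
$A = - \frac{13}{8}$ ($A = 13 \cdot \frac{1}{8} \left(-1\right) = \frac{13}{8} \left(-1\right) = - \frac{13}{8} \approx -1.625$)
$m = 117$ ($m = \left(-5 + 2 \left(-3\right)^{2}\right) 9 = \left(-5 + 2 \cdot 9\right) 9 = \left(-5 + 18\right) 9 = 13 \cdot 9 = 117$)
$A + m = - \frac{13}{8} + 117 = \frac{923}{8}$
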